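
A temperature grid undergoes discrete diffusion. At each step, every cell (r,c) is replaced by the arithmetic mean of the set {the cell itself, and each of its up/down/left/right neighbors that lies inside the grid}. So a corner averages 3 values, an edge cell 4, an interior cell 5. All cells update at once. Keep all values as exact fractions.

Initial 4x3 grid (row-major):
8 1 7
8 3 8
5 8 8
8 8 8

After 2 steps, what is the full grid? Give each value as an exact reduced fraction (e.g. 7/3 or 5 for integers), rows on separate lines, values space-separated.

Answer: 197/36 427/80 199/36
1471/240 117/20 763/120
533/80 141/20 289/40
89/12 147/20 8

Derivation:
After step 1:
  17/3 19/4 16/3
  6 28/5 13/2
  29/4 32/5 8
  7 8 8
After step 2:
  197/36 427/80 199/36
  1471/240 117/20 763/120
  533/80 141/20 289/40
  89/12 147/20 8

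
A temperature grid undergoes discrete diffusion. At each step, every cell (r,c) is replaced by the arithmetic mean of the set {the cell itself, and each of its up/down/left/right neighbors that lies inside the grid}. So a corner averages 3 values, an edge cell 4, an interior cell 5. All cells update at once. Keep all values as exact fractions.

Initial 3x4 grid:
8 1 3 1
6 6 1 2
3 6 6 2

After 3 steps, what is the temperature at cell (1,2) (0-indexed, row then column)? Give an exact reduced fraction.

Answer: 10189/3000

Derivation:
Step 1: cell (1,2) = 18/5
Step 2: cell (1,2) = 287/100
Step 3: cell (1,2) = 10189/3000
Full grid after step 3:
  661/144 2453/600 839/300 287/120
  23969/4800 8271/2000 10189/3000 18011/7200
  709/144 5531/1200 12793/3600 3403/1080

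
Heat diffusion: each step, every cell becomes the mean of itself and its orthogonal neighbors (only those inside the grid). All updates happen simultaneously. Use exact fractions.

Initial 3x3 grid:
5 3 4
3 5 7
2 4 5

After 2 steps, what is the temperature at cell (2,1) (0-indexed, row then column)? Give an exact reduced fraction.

Step 1: cell (2,1) = 4
Step 2: cell (2,1) = 251/60
Full grid after step 2:
  35/9 1019/240 85/18
  889/240 433/100 393/80
  43/12 251/60 175/36

Answer: 251/60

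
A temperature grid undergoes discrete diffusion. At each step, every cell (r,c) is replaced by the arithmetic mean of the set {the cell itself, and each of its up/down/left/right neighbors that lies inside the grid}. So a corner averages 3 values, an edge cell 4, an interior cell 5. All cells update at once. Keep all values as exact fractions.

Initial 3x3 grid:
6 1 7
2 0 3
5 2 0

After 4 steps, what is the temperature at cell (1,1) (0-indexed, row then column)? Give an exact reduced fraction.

Step 1: cell (1,1) = 8/5
Step 2: cell (1,1) = 63/25
Step 3: cell (1,1) = 3761/1500
Step 4: cell (1,1) = 235567/90000
Full grid after step 4:
  125839/43200 1220357/432000 45049/16200
  257371/96000 235567/90000 1077607/432000
  9047/3600 2024089/864000 298967/129600

Answer: 235567/90000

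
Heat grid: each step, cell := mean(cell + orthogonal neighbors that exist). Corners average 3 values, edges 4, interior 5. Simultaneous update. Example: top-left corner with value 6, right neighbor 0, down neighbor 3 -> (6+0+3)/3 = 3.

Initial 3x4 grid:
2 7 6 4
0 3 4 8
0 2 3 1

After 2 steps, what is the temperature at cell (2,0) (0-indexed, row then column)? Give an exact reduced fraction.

Answer: 47/36

Derivation:
Step 1: cell (2,0) = 2/3
Step 2: cell (2,0) = 47/36
Full grid after step 2:
  35/12 319/80 411/80 31/6
  487/240 63/20 4 381/80
  47/36 251/120 133/40 43/12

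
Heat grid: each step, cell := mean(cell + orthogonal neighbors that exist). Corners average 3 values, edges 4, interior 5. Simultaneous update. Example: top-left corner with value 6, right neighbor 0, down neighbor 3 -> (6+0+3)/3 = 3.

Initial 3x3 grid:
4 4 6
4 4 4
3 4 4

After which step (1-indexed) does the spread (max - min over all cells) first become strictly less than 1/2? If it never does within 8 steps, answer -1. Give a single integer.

Step 1: max=14/3, min=11/3, spread=1
Step 2: max=41/9, min=67/18, spread=5/6
Step 3: max=473/108, min=823/216, spread=41/72
Step 4: max=27853/6480, min=50501/12960, spread=347/864
  -> spread < 1/2 first at step 4
Step 5: max=1645181/388800, min=3071287/777600, spread=2921/10368
Step 6: max=97764457/23328000, min=186299789/46656000, spread=24611/124416
Step 7: max=5822871329/1399680000, min=11257000783/2799360000, spread=207329/1492992
Step 8: max=347667293413/83980800000, min=678959883701/167961600000, spread=1746635/17915904

Answer: 4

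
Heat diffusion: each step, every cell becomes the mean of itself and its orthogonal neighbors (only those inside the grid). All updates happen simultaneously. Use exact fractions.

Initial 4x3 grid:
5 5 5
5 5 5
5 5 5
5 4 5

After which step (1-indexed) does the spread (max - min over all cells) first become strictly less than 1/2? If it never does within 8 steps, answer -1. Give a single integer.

Answer: 1

Derivation:
Step 1: max=5, min=14/3, spread=1/3
  -> spread < 1/2 first at step 1
Step 2: max=5, min=1133/240, spread=67/240
Step 3: max=5, min=10363/2160, spread=437/2160
Step 4: max=4991/1000, min=4162469/864000, spread=29951/172800
Step 5: max=16796/3375, min=37664179/7776000, spread=206761/1555200
Step 6: max=26834329/5400000, min=15095804429/3110400000, spread=14430763/124416000
Step 7: max=2142347273/432000000, min=908012258311/186624000000, spread=139854109/1492992000
Step 8: max=192548771023/38880000000, min=54564728109749/11197440000000, spread=7114543559/89579520000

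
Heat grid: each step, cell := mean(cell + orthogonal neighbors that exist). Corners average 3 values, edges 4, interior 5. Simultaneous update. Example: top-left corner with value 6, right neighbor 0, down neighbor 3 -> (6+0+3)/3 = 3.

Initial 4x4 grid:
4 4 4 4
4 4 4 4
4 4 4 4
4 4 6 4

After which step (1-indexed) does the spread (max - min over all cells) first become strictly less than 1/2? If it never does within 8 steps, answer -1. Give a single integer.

Step 1: max=14/3, min=4, spread=2/3
Step 2: max=271/60, min=4, spread=31/60
Step 3: max=2371/540, min=4, spread=211/540
  -> spread < 1/2 first at step 3
Step 4: max=232843/54000, min=4, spread=16843/54000
Step 5: max=2082643/486000, min=18079/4500, spread=130111/486000
Step 6: max=61962367/14580000, min=1087159/270000, spread=3255781/14580000
Step 7: max=1849953691/437400000, min=1091107/270000, spread=82360351/437400000
Step 8: max=55239316891/13122000000, min=196906441/48600000, spread=2074577821/13122000000

Answer: 3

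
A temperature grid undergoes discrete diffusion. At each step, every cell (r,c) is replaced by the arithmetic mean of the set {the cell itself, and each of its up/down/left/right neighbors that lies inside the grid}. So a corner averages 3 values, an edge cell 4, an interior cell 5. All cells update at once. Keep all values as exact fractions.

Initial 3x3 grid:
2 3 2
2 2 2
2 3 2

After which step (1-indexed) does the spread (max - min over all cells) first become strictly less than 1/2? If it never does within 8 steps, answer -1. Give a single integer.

Answer: 1

Derivation:
Step 1: max=12/5, min=2, spread=2/5
  -> spread < 1/2 first at step 1
Step 2: max=559/240, min=109/50, spread=179/1200
Step 3: max=6823/3000, min=497/225, spread=589/9000
Step 4: max=1949551/864000, min=401081/180000, spread=121811/4320000
Step 5: max=24291607/10800000, min=1811423/810000, spread=417901/32400000
Step 6: max=6983369359/3110400000, min=1451063129/648000000, spread=91331699/15552000000
Step 7: max=87242654263/38880000000, min=6535255007/2916000000, spread=317762509/116640000000
Step 8: max=25115886886831/11197440000000, min=5229532008761/2332800000000, spread=70666223891/55987200000000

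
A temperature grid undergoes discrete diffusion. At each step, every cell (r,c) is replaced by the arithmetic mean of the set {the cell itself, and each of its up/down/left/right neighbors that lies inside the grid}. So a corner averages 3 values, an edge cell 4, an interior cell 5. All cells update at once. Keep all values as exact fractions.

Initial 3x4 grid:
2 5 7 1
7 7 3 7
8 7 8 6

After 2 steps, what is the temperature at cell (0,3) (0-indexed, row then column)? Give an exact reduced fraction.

Answer: 53/12

Derivation:
Step 1: cell (0,3) = 5
Step 2: cell (0,3) = 53/12
Full grid after step 2:
  191/36 1183/240 413/80 53/12
  119/20 619/100 529/100 453/80
  125/18 799/120 269/40 23/4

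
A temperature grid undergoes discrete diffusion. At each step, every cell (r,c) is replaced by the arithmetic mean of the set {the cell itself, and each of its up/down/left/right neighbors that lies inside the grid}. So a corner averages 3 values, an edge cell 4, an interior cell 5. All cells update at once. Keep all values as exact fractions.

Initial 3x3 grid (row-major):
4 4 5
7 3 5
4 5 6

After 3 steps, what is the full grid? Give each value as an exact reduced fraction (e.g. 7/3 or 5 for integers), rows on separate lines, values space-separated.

After step 1:
  5 4 14/3
  9/2 24/5 19/4
  16/3 9/2 16/3
After step 2:
  9/2 277/60 161/36
  589/120 451/100 391/80
  43/9 599/120 175/36
After step 3:
  187/40 16289/3600 10063/2160
  33653/7200 28697/6000 22477/4800
  1321/270 34453/7200 10613/2160

Answer: 187/40 16289/3600 10063/2160
33653/7200 28697/6000 22477/4800
1321/270 34453/7200 10613/2160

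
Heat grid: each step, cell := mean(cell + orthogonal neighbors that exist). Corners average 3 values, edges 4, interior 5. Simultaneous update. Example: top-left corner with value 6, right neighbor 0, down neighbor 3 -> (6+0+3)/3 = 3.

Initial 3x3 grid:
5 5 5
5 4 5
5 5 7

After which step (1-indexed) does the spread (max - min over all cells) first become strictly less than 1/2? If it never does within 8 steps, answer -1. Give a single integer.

Answer: 3

Derivation:
Step 1: max=17/3, min=19/4, spread=11/12
Step 2: max=97/18, min=29/6, spread=5/9
Step 3: max=5669/1080, min=1753/360, spread=41/108
  -> spread < 1/2 first at step 3
Step 4: max=335083/64800, min=105911/21600, spread=347/1296
Step 5: max=19935101/3888000, min=6401617/1296000, spread=2921/15552
Step 6: max=1188975547/233280000, min=386070599/77760000, spread=24611/186624
Step 7: max=71061455309/13996800000, min=23255216353/4665600000, spread=207329/2239488
Step 8: max=4251800335723/839808000000, min=1399072663991/279936000000, spread=1746635/26873856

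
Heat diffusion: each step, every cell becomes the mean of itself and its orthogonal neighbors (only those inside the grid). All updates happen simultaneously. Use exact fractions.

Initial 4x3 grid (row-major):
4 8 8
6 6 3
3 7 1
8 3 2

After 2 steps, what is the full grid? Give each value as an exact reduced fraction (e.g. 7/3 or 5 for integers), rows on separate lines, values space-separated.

After step 1:
  6 13/2 19/3
  19/4 6 9/2
  6 4 13/4
  14/3 5 2
After step 2:
  23/4 149/24 52/9
  91/16 103/20 241/48
  233/48 97/20 55/16
  47/9 47/12 41/12

Answer: 23/4 149/24 52/9
91/16 103/20 241/48
233/48 97/20 55/16
47/9 47/12 41/12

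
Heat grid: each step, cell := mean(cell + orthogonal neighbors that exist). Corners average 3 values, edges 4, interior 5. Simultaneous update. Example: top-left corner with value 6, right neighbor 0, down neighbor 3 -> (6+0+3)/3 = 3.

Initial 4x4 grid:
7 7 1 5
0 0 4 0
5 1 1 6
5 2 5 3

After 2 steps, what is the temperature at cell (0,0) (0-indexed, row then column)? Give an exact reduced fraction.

Answer: 137/36

Derivation:
Step 1: cell (0,0) = 14/3
Step 2: cell (0,0) = 137/36
Full grid after step 2:
  137/36 113/30 14/5 10/3
  769/240 243/100 3 189/80
  231/80 68/25 233/100 859/240
  10/3 59/20 211/60 119/36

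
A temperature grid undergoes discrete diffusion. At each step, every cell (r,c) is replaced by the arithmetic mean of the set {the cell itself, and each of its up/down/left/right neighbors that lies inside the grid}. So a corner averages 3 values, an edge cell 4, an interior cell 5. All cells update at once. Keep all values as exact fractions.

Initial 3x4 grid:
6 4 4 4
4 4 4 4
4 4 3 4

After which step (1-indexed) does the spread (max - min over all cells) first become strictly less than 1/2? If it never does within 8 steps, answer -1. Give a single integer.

Answer: 4

Derivation:
Step 1: max=14/3, min=11/3, spread=1
Step 2: max=41/9, min=449/120, spread=293/360
Step 3: max=473/108, min=4109/1080, spread=23/40
Step 4: max=278593/64800, min=124559/32400, spread=131/288
  -> spread < 1/2 first at step 4
Step 5: max=16465157/3888000, min=3768923/972000, spread=30877/86400
Step 6: max=977966383/233280000, min=1780484/455625, spread=98309/345600
Step 7: max=58223694197/13996800000, min=6881890309/1749600000, spread=14082541/62208000
Step 8: max=3473266674223/839808000000, min=415104014231/104976000000, spread=135497387/746496000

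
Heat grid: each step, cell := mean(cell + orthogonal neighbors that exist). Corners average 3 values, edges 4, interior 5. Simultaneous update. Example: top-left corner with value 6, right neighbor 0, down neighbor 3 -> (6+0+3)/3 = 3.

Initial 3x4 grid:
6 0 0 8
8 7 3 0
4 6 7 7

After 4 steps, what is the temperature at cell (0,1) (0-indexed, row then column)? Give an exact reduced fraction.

Step 1: cell (0,1) = 13/4
Step 2: cell (0,1) = 58/15
Step 3: cell (0,1) = 14711/3600
Step 4: cell (0,1) = 231511/54000
Full grid after step 4:
  604919/129600 231511/54000 205501/54000 239017/64800
  4409791/864000 1700519/360000 24271/5625 1748353/432000
  234923/43200 374473/72000 1027879/216000 36749/8100

Answer: 231511/54000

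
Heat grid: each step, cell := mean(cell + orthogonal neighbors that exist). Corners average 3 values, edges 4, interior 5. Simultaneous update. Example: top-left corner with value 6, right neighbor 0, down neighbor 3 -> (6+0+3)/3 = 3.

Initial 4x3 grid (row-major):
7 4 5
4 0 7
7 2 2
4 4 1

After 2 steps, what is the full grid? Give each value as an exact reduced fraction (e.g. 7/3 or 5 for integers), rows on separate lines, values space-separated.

Answer: 9/2 133/30 77/18
343/80 92/25 457/120
67/16 82/25 71/24
4 157/48 97/36

Derivation:
After step 1:
  5 4 16/3
  9/2 17/5 7/2
  17/4 3 3
  5 11/4 7/3
After step 2:
  9/2 133/30 77/18
  343/80 92/25 457/120
  67/16 82/25 71/24
  4 157/48 97/36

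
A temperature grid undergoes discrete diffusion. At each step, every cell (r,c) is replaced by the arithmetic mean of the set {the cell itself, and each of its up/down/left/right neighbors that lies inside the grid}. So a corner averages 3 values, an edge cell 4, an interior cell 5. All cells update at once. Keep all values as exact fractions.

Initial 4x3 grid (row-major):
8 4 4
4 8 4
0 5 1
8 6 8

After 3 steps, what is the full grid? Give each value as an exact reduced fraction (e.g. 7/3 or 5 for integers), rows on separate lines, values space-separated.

After step 1:
  16/3 6 4
  5 5 17/4
  17/4 4 9/2
  14/3 27/4 5
After step 2:
  49/9 61/12 19/4
  235/48 97/20 71/16
  215/48 49/10 71/16
  47/9 245/48 65/12
After step 3:
  2221/432 3623/720 685/144
  7081/1440 29/6 739/160
  7019/1440 1141/240 2303/480
  533/108 14863/2880 359/72

Answer: 2221/432 3623/720 685/144
7081/1440 29/6 739/160
7019/1440 1141/240 2303/480
533/108 14863/2880 359/72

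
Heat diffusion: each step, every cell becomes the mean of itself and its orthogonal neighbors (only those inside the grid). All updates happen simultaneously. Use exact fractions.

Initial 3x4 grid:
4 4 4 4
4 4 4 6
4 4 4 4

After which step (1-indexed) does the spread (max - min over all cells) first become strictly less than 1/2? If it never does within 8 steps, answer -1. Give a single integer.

Step 1: max=14/3, min=4, spread=2/3
Step 2: max=547/120, min=4, spread=67/120
Step 3: max=4757/1080, min=4, spread=437/1080
  -> spread < 1/2 first at step 3
Step 4: max=1885531/432000, min=2009/500, spread=29951/86400
Step 5: max=16767821/3888000, min=13658/3375, spread=206761/777600
Step 6: max=6676995571/1555200000, min=10965671/2700000, spread=14430763/62208000
Step 7: max=398355741689/93312000000, min=881652727/216000000, spread=139854109/746496000
Step 8: max=23817351890251/5598720000000, min=79611228977/19440000000, spread=7114543559/44789760000

Answer: 3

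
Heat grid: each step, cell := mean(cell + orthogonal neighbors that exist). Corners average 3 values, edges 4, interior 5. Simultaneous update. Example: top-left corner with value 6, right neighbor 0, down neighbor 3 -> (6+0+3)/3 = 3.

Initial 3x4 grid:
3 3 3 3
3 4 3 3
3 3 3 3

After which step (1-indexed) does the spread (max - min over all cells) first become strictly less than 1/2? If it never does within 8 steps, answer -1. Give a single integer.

Answer: 1

Derivation:
Step 1: max=13/4, min=3, spread=1/4
  -> spread < 1/2 first at step 1
Step 2: max=323/100, min=3, spread=23/100
Step 3: max=15211/4800, min=1213/400, spread=131/960
Step 4: max=136151/43200, min=21991/7200, spread=841/8640
Step 5: max=54382051/17280000, min=4413373/1440000, spread=56863/691200
Step 6: max=488094341/155520000, min=39869543/12960000, spread=386393/6220800
Step 7: max=195017723131/62208000000, min=15972358813/5184000000, spread=26795339/497664000
Step 8: max=11681255714129/3732480000000, min=960206149667/311040000000, spread=254051069/5971968000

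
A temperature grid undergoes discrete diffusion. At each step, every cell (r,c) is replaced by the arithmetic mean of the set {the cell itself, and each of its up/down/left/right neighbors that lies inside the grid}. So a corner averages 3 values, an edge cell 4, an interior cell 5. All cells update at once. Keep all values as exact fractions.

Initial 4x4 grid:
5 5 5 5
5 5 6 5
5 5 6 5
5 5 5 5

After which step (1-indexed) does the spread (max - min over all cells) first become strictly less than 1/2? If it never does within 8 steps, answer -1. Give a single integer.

Step 1: max=27/5, min=5, spread=2/5
  -> spread < 1/2 first at step 1
Step 2: max=53/10, min=5, spread=3/10
Step 3: max=10459/2000, min=1213/240, spread=263/1500
Step 4: max=187853/36000, min=36547/7200, spread=853/6000
Step 5: max=5627357/1080000, min=1100689/216000, spread=1721/15000
Step 6: max=168556709/32400000, min=27582307/5400000, spread=3062867/32400000
Step 7: max=1009998613/194400000, min=103596671/20250000, spread=77352857/972000000
Step 8: max=151322331113/29160000000, min=24895569661/4860000000, spread=1948913147/29160000000

Answer: 1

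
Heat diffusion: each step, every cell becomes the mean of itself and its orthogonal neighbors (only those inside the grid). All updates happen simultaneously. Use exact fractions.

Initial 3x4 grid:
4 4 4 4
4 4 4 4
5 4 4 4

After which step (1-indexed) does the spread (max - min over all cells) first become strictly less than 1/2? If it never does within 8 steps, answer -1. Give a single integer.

Answer: 1

Derivation:
Step 1: max=13/3, min=4, spread=1/3
  -> spread < 1/2 first at step 1
Step 2: max=77/18, min=4, spread=5/18
Step 3: max=905/216, min=4, spread=41/216
Step 4: max=107897/25920, min=4, spread=4217/25920
Step 5: max=6429949/1555200, min=28879/7200, spread=38417/311040
Step 6: max=384448211/93312000, min=578597/144000, spread=1903471/18662400
Step 7: max=22995869089/5598720000, min=17395759/4320000, spread=18038617/223948800
Step 8: max=1376960982851/335923200000, min=1568126759/388800000, spread=883978523/13436928000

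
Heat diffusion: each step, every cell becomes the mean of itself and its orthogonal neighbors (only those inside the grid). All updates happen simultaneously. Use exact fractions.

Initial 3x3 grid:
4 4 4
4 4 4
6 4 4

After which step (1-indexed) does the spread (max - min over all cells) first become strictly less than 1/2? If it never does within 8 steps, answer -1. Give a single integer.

Answer: 3

Derivation:
Step 1: max=14/3, min=4, spread=2/3
Step 2: max=41/9, min=4, spread=5/9
Step 3: max=473/108, min=4, spread=41/108
  -> spread < 1/2 first at step 3
Step 4: max=28051/6480, min=731/180, spread=347/1296
Step 5: max=1662137/388800, min=7357/1800, spread=2921/15552
Step 6: max=99140539/23328000, min=889483/216000, spread=24611/186624
Step 7: max=5917442033/1399680000, min=20096741/4860000, spread=207329/2239488
Step 8: max=353953152451/83980800000, min=1075601599/259200000, spread=1746635/26873856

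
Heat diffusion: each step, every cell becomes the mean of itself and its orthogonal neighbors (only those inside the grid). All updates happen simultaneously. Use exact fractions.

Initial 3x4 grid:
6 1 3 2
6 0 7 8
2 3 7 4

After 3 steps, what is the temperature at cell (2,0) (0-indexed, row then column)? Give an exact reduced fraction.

Step 1: cell (2,0) = 11/3
Step 2: cell (2,0) = 61/18
Step 3: cell (2,0) = 7879/2160
Full grid after step 3:
  7589/2160 25319/7200 28529/7200 239/54
  8423/2400 3767/1000 26167/6000 70373/14400
  7879/2160 28069/7200 33779/7200 1133/216

Answer: 7879/2160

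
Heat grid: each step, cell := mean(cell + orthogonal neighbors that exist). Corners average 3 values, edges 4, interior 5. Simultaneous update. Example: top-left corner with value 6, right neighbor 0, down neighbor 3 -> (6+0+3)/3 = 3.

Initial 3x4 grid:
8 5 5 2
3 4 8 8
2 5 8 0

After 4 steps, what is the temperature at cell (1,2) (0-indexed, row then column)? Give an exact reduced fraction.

Answer: 926861/180000

Derivation:
Step 1: cell (1,2) = 33/5
Step 2: cell (1,2) = 527/100
Step 3: cell (1,2) = 8057/1500
Step 4: cell (1,2) = 926861/180000
Full grid after step 4:
  641947/129600 17138/3375 31597/6000 37369/7200
  4094923/864000 1809197/360000 926861/180000 2270419/432000
  602647/129600 260333/54000 278123/54000 334871/64800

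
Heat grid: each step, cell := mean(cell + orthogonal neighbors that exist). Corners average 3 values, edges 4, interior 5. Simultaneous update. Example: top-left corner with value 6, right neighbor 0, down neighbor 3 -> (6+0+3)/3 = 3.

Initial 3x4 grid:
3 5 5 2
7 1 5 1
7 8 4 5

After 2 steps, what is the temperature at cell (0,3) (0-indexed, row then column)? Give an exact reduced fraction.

Step 1: cell (0,3) = 8/3
Step 2: cell (0,3) = 61/18
Full grid after step 2:
  13/3 359/80 817/240 61/18
  661/120 107/25 107/25 249/80
  101/18 691/120 511/120 145/36

Answer: 61/18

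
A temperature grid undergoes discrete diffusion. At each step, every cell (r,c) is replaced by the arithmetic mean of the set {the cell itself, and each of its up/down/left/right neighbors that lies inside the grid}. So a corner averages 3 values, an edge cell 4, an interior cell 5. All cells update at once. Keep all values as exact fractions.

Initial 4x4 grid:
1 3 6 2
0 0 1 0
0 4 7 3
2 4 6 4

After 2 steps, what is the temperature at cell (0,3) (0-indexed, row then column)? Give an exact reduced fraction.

Step 1: cell (0,3) = 8/3
Step 2: cell (0,3) = 43/18
Full grid after step 2:
  49/36 253/120 329/120 43/18
  281/240 203/100 131/50 157/60
  27/16 143/50 15/4 203/60
  5/2 57/16 1067/240 157/36

Answer: 43/18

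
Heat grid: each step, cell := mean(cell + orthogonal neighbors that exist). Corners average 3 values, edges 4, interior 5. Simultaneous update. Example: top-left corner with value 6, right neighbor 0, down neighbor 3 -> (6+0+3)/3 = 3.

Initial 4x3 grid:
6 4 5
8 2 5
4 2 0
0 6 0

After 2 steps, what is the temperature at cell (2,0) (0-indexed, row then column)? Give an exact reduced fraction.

Answer: 439/120

Derivation:
Step 1: cell (2,0) = 7/2
Step 2: cell (2,0) = 439/120
Full grid after step 2:
  61/12 1147/240 143/36
  187/40 77/20 817/240
  439/120 57/20 191/80
  53/18 38/15 23/12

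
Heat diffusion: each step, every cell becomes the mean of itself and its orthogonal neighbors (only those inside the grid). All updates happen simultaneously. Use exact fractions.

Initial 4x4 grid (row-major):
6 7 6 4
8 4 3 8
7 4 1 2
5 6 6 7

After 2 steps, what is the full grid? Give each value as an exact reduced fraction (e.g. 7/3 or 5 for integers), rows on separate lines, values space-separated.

After step 1:
  7 23/4 5 6
  25/4 26/5 22/5 17/4
  6 22/5 16/5 9/2
  6 21/4 5 5
After step 2:
  19/3 459/80 423/80 61/12
  489/80 26/5 441/100 383/80
  453/80 481/100 43/10 339/80
  23/4 413/80 369/80 29/6

Answer: 19/3 459/80 423/80 61/12
489/80 26/5 441/100 383/80
453/80 481/100 43/10 339/80
23/4 413/80 369/80 29/6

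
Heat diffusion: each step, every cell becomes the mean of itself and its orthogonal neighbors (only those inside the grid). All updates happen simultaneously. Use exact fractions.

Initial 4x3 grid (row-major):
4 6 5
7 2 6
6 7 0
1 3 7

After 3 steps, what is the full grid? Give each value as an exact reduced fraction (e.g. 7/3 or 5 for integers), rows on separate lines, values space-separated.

After step 1:
  17/3 17/4 17/3
  19/4 28/5 13/4
  21/4 18/5 5
  10/3 9/2 10/3
After step 2:
  44/9 1271/240 79/18
  319/60 429/100 1171/240
  127/30 479/100 911/240
  157/36 443/120 77/18
After step 3:
  11161/2160 67909/14400 5243/1080
  2107/450 14743/3000 31237/7200
  16831/3600 24961/6000 31937/7200
  4423/1080 30817/7200 8471/2160

Answer: 11161/2160 67909/14400 5243/1080
2107/450 14743/3000 31237/7200
16831/3600 24961/6000 31937/7200
4423/1080 30817/7200 8471/2160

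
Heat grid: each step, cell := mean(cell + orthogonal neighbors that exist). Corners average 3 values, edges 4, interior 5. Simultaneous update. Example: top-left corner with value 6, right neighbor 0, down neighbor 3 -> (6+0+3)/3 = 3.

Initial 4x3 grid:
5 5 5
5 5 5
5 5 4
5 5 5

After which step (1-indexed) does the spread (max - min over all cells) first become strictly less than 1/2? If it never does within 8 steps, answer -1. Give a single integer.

Step 1: max=5, min=14/3, spread=1/3
  -> spread < 1/2 first at step 1
Step 2: max=5, min=569/120, spread=31/120
Step 3: max=5, min=5189/1080, spread=211/1080
Step 4: max=8953/1800, min=523103/108000, spread=14077/108000
Step 5: max=536317/108000, min=4719593/972000, spread=5363/48600
Step 6: max=297131/60000, min=142059191/29160000, spread=93859/1166400
Step 7: max=480663533/97200000, min=8537725519/1749600000, spread=4568723/69984000
Step 8: max=14398381111/2916000000, min=513099564371/104976000000, spread=8387449/167961600

Answer: 1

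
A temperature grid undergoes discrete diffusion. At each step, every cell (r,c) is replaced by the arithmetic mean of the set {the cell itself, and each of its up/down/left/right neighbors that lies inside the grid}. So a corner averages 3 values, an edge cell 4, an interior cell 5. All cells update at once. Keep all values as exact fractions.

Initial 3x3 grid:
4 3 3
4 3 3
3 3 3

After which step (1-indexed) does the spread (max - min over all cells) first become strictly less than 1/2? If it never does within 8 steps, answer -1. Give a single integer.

Answer: 2

Derivation:
Step 1: max=11/3, min=3, spread=2/3
Step 2: max=125/36, min=3, spread=17/36
  -> spread < 1/2 first at step 2
Step 3: max=7327/2160, min=551/180, spread=143/432
Step 4: max=431549/129600, min=8363/2700, spread=1205/5184
Step 5: max=25627303/7776000, min=225541/72000, spread=10151/62208
Step 6: max=1525349141/466560000, min=61329209/19440000, spread=85517/746496
Step 7: max=91053190927/27993600000, min=7400153671/2332800000, spread=720431/8957952
Step 8: max=5442462194669/1679616000000, min=18568161863/5832000000, spread=6069221/107495424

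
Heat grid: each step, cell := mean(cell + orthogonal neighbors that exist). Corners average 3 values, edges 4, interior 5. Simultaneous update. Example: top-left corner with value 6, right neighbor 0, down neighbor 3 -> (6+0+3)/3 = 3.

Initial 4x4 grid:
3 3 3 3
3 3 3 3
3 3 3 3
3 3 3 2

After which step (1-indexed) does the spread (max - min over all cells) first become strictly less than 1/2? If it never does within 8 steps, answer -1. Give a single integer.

Step 1: max=3, min=8/3, spread=1/3
  -> spread < 1/2 first at step 1
Step 2: max=3, min=49/18, spread=5/18
Step 3: max=3, min=607/216, spread=41/216
Step 4: max=3, min=18397/6480, spread=1043/6480
Step 5: max=3, min=557647/194400, spread=25553/194400
Step 6: max=53921/18000, min=16824541/5832000, spread=645863/5832000
Step 7: max=359029/120000, min=507238309/174960000, spread=16225973/174960000
Step 8: max=161299/54000, min=15268922017/5248800000, spread=409340783/5248800000

Answer: 1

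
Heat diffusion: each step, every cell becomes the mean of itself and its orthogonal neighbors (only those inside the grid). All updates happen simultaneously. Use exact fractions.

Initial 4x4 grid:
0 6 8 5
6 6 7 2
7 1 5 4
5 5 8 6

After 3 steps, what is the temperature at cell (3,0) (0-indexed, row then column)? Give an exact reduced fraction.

Answer: 11053/2160

Derivation:
Step 1: cell (3,0) = 17/3
Step 2: cell (3,0) = 91/18
Step 3: cell (3,0) = 11053/2160
Full grid after step 3:
  433/90 3053/600 3209/600 3767/720
  483/100 1259/250 10369/2000 12281/2400
  883/180 1219/240 5153/1000 12193/2400
  11053/2160 7451/1440 12773/2400 379/72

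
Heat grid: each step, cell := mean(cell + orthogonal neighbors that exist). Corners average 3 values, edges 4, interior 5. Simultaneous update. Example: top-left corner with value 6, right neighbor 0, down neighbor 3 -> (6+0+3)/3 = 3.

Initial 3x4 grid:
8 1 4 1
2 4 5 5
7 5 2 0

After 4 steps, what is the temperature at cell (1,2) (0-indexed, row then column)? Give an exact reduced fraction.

Answer: 1219463/360000

Derivation:
Step 1: cell (1,2) = 4
Step 2: cell (1,2) = 159/50
Step 3: cell (1,2) = 21127/6000
Step 4: cell (1,2) = 1219463/360000
Full grid after step 4:
  536663/129600 102071/27000 47183/13500 410293/129600
  3589427/864000 1427413/360000 1219463/360000 2764417/864000
  555263/129600 419909/108000 378589/108000 404893/129600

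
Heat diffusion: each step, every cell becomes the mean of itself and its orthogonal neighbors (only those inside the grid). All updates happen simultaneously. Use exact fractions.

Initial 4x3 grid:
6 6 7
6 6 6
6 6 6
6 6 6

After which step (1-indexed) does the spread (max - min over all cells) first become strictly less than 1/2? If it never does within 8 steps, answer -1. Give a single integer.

Answer: 1

Derivation:
Step 1: max=19/3, min=6, spread=1/3
  -> spread < 1/2 first at step 1
Step 2: max=113/18, min=6, spread=5/18
Step 3: max=1337/216, min=6, spread=41/216
Step 4: max=159737/25920, min=6, spread=4217/25920
Step 5: max=9540349/1555200, min=43279/7200, spread=38417/311040
Step 6: max=571072211/93312000, min=866597/144000, spread=1903471/18662400
Step 7: max=34193309089/5598720000, min=26035759/4320000, spread=18038617/223948800
Step 8: max=2048807382851/335923200000, min=2345726759/388800000, spread=883978523/13436928000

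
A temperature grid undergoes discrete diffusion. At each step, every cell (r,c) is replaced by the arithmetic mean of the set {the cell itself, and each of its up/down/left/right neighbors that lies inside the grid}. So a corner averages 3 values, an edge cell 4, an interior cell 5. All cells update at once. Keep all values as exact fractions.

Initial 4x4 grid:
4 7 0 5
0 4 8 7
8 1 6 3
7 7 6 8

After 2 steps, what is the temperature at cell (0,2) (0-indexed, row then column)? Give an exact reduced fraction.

Step 1: cell (0,2) = 5
Step 2: cell (0,2) = 71/16
Full grid after step 2:
  137/36 197/48 71/16 59/12
  47/12 439/100 491/100 83/16
  77/15 93/20 111/20 1333/240
  199/36 92/15 337/60 221/36

Answer: 71/16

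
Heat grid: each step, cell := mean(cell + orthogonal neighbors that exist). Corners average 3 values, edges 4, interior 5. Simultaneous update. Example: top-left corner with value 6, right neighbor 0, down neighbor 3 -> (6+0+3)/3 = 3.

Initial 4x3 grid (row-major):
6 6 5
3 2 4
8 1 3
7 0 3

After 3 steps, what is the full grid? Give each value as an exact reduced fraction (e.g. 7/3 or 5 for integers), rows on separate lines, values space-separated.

Answer: 3299/720 1403/320 751/180
1043/240 783/200 1751/480
97/24 691/200 97/32
2791/720 3133/960 14/5

Derivation:
After step 1:
  5 19/4 5
  19/4 16/5 7/2
  19/4 14/5 11/4
  5 11/4 2
After step 2:
  29/6 359/80 53/12
  177/40 19/5 289/80
  173/40 13/4 221/80
  25/6 251/80 5/2
After step 3:
  3299/720 1403/320 751/180
  1043/240 783/200 1751/480
  97/24 691/200 97/32
  2791/720 3133/960 14/5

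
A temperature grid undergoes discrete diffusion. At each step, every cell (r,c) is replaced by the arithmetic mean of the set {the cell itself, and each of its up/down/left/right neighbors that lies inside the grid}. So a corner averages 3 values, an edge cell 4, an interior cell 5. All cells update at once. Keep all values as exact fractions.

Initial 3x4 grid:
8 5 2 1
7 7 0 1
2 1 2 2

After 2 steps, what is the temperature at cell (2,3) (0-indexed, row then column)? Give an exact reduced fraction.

Answer: 47/36

Derivation:
Step 1: cell (2,3) = 5/3
Step 2: cell (2,3) = 47/36
Full grid after step 2:
  109/18 109/24 337/120 13/9
  5 209/50 213/100 8/5
  37/9 139/48 499/240 47/36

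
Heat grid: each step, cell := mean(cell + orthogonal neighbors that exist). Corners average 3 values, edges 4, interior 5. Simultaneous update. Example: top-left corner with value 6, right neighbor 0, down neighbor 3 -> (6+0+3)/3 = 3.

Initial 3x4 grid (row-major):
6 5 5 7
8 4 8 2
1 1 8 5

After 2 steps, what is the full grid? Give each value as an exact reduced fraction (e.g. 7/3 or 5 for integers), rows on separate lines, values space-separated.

Answer: 193/36 1367/240 1279/240 197/36
1177/240 477/100 557/100 617/120
139/36 263/60 97/20 16/3

Derivation:
After step 1:
  19/3 5 25/4 14/3
  19/4 26/5 27/5 11/2
  10/3 7/2 11/2 5
After step 2:
  193/36 1367/240 1279/240 197/36
  1177/240 477/100 557/100 617/120
  139/36 263/60 97/20 16/3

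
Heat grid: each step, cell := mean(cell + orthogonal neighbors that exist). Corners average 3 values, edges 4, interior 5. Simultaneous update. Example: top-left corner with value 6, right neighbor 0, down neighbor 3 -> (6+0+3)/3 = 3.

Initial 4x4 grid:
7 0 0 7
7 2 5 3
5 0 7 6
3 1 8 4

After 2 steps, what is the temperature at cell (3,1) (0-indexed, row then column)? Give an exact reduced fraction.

Step 1: cell (3,1) = 3
Step 2: cell (3,1) = 7/2
Full grid after step 2:
  73/18 763/240 719/240 139/36
  247/60 167/50 393/100 1019/240
  15/4 71/20 108/25 429/80
  13/4 7/2 24/5 16/3

Answer: 7/2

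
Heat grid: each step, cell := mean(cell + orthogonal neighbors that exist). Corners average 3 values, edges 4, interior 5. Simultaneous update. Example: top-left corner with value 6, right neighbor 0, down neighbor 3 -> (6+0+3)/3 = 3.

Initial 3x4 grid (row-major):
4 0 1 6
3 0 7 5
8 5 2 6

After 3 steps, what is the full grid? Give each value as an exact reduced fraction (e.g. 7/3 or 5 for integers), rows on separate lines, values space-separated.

Answer: 617/216 3907/1440 1687/480 565/144
9559/2880 4187/1200 2201/600 203/45
875/216 5587/1440 6301/1440 1939/432

Derivation:
After step 1:
  7/3 5/4 7/2 4
  15/4 3 3 6
  16/3 15/4 5 13/3
After step 2:
  22/9 121/48 47/16 9/2
  173/48 59/20 41/10 13/3
  77/18 205/48 193/48 46/9
After step 3:
  617/216 3907/1440 1687/480 565/144
  9559/2880 4187/1200 2201/600 203/45
  875/216 5587/1440 6301/1440 1939/432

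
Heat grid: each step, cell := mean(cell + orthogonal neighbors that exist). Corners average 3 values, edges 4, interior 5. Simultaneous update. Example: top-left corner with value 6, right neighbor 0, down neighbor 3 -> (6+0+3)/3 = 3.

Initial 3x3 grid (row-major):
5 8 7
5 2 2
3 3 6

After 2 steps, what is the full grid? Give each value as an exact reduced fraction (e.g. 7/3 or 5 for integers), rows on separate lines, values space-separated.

Answer: 61/12 127/24 185/36
209/48 21/5 211/48
131/36 89/24 137/36

Derivation:
After step 1:
  6 11/2 17/3
  15/4 4 17/4
  11/3 7/2 11/3
After step 2:
  61/12 127/24 185/36
  209/48 21/5 211/48
  131/36 89/24 137/36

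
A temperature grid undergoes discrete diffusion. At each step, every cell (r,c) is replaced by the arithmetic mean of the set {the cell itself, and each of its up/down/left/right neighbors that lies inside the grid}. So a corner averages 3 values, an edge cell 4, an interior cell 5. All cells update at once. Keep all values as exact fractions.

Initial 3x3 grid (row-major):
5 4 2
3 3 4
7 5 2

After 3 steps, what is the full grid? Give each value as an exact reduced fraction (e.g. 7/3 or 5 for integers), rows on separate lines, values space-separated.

Answer: 719/180 26303/7200 7373/2160
10001/2400 1931/500 5559/1600
349/80 57881/14400 1001/270

Derivation:
After step 1:
  4 7/2 10/3
  9/2 19/5 11/4
  5 17/4 11/3
After step 2:
  4 439/120 115/36
  173/40 94/25 271/80
  55/12 1003/240 32/9
After step 3:
  719/180 26303/7200 7373/2160
  10001/2400 1931/500 5559/1600
  349/80 57881/14400 1001/270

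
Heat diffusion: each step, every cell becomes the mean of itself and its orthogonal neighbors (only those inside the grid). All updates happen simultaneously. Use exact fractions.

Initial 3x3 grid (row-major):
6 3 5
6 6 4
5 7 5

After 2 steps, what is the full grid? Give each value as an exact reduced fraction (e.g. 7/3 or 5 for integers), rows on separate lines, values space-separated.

Answer: 21/4 24/5 14/3
439/80 267/50 293/60
35/6 1337/240 193/36

Derivation:
After step 1:
  5 5 4
  23/4 26/5 5
  6 23/4 16/3
After step 2:
  21/4 24/5 14/3
  439/80 267/50 293/60
  35/6 1337/240 193/36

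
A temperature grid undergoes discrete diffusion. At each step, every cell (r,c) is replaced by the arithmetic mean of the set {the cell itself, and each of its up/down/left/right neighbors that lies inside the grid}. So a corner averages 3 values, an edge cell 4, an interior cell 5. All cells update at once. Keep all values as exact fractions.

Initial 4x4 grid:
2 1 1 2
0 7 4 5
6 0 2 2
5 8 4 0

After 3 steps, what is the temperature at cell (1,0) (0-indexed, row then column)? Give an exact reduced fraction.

Step 1: cell (1,0) = 15/4
Step 2: cell (1,0) = 99/40
Step 3: cell (1,0) = 1919/600
Full grid after step 3:
  187/80 6481/2400 18451/7200 6073/2160
  1919/600 5609/2000 18403/6000 2447/900
  6551/1800 4579/1200 5949/2000 71/25
  9701/2160 27779/7200 8161/2400 1943/720

Answer: 1919/600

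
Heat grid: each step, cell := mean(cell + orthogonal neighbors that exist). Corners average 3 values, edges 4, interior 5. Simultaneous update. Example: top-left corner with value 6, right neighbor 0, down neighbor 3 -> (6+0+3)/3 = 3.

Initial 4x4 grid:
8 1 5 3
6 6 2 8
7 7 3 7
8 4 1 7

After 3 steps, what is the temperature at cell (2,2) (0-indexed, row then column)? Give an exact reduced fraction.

Answer: 2369/500

Derivation:
Step 1: cell (2,2) = 4
Step 2: cell (2,2) = 121/25
Step 3: cell (2,2) = 2369/500
Full grid after step 3:
  1879/360 11767/2400 31157/7200 638/135
  13807/2400 4939/1000 1447/300 34127/7200
  42173/7200 16057/3000 2369/500 12149/2400
  6337/1080 37493/7200 11639/2400 29/6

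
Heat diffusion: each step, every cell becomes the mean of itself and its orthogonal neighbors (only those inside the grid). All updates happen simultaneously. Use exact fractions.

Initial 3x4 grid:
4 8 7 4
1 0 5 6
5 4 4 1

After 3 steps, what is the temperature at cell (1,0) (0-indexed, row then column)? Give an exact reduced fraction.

Step 1: cell (1,0) = 5/2
Step 2: cell (1,0) = 413/120
Step 3: cell (1,0) = 5051/1440
Full grid after step 3:
  8621/2160 6277/1440 6983/1440 10699/2160
  5051/1440 293/75 2561/600 1591/360
  7121/2160 4987/1440 5453/1440 8539/2160

Answer: 5051/1440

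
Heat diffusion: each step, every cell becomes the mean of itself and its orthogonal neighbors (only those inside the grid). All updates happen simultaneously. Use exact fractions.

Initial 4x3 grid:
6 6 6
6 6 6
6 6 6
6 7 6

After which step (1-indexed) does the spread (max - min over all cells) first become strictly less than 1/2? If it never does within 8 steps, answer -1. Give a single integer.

Answer: 1

Derivation:
Step 1: max=19/3, min=6, spread=1/3
  -> spread < 1/2 first at step 1
Step 2: max=1507/240, min=6, spread=67/240
Step 3: max=13397/2160, min=6, spread=437/2160
Step 4: max=5341531/864000, min=6009/1000, spread=29951/172800
Step 5: max=47871821/7776000, min=20329/3375, spread=206761/1555200
Step 6: max=19118595571/3110400000, min=32565671/5400000, spread=14430763/124416000
Step 7: max=1144851741689/186624000000, min=2609652727/432000000, spread=139854109/1492992000
Step 8: max=68607111890251/11197440000000, min=235131228977/38880000000, spread=7114543559/89579520000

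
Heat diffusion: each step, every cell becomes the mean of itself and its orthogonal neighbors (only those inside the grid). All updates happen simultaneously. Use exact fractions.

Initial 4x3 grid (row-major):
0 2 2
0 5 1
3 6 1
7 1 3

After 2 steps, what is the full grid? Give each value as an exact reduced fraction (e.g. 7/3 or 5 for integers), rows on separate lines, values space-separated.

Answer: 59/36 443/240 37/18
71/30 5/2 71/30
193/60 17/5 37/15
143/36 767/240 26/9

Derivation:
After step 1:
  2/3 9/4 5/3
  2 14/5 9/4
  4 16/5 11/4
  11/3 17/4 5/3
After step 2:
  59/36 443/240 37/18
  71/30 5/2 71/30
  193/60 17/5 37/15
  143/36 767/240 26/9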